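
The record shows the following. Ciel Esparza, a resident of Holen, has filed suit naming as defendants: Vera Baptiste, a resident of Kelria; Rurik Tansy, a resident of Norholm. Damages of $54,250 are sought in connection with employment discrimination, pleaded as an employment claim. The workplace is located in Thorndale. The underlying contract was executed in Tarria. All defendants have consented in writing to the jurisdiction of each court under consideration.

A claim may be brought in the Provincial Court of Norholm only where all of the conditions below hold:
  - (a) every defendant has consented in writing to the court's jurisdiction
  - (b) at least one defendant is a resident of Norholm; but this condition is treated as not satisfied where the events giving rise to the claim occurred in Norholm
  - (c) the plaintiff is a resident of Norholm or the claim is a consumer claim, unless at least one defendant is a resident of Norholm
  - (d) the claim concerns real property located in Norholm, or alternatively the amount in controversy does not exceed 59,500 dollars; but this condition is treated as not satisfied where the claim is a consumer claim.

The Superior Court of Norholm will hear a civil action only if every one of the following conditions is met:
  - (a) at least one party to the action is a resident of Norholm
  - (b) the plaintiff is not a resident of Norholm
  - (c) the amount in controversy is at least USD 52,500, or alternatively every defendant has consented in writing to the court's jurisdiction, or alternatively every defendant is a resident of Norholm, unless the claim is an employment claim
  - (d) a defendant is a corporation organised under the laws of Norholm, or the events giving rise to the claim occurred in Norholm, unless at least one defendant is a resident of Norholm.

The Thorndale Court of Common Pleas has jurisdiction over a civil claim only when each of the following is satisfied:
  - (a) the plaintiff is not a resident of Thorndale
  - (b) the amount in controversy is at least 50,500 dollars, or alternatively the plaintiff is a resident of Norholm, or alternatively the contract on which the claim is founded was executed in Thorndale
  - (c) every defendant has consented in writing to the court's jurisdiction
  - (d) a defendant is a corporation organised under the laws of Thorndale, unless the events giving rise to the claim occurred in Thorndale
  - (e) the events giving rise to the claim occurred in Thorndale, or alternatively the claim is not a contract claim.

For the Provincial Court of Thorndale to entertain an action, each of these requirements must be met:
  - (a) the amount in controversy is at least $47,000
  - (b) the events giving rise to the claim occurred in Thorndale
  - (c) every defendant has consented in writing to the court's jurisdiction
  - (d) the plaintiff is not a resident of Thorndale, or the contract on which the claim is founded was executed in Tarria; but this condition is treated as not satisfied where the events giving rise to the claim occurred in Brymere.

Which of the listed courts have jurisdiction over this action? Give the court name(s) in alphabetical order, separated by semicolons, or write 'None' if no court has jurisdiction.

the Provincial Court of Norholm; the Provincial Court of Thorndale; the Superior Court of Norholm; the Thorndale Court of Common Pleas

The Provincial Court of Norholm:
  (a) Every defendant has filed written consent. Met.
  (b) Rurik Tansy resides in Norholm. And the carve-out is inapplicable — the operative events occurred in Thorndale, not Norholm. Met.
  (c) The plaintiff resides in Holen, not Norholm; the claim is an employment claim, not a consumer claim — every alternative fails. However, Rurik Tansy resides in Norholm, so the 'unless' proviso supplies this condition. Met.
  (d) The amount in controversy is 54,250 dollars, within the $59,500 ceiling, so this disjunct is met. The carve-out does not apply: the claim is an employment claim, not a consumer claim. Satisfied.
  → The court has jurisdiction.
The Superior Court of Norholm:
  (a) Rurik Tansy resides in Norholm. Met.
  (b) The plaintiff resides in Holen, which is not Norholm. Condition met.
  (c) The amount in controversy is USD 54,250, which meets the USD 52,500 floor, so this disjunct is met. Met.
  (d) No defendant is a corporation; the operative events occurred in Thorndale, not Norholm — every alternative fails. However, Rurik Tansy resides in Norholm, so the 'unless' proviso supplies this condition. Satisfied.
  → The court has jurisdiction.
The Thorndale Court of Common Pleas:
  (a) The plaintiff resides in Holen, which is not Thorndale. Met.
  (b) The amount in controversy is 54,250 dollars, which meets the 50,500 dollars floor — that alternative is enough. Met.
  (c) Every defendant has filed written consent. Satisfied.
  (d) No defendant is a corporation. The proviso rescues it, though: the operative events occurred in Thorndale. Met.
  (e) The operative events occurred in Thorndale, so this disjunct is met. Condition met.
  → Every requirement is satisfied — jurisdiction.
The Provincial Court of Thorndale:
  (a) The amount in controversy is USD 54,250, which meets the USD 47,000 floor. Satisfied.
  (b) The operative events occurred in Thorndale. Condition met.
  (c) Every defendant has filed written consent. Satisfied.
  (d) The plaintiff resides in Holen, which is not Thorndale, so this disjunct is met. The exception is not triggered, since the operative events occurred in Thorndale, not Brymere. Met.
  → All conditions met; jurisdiction exists.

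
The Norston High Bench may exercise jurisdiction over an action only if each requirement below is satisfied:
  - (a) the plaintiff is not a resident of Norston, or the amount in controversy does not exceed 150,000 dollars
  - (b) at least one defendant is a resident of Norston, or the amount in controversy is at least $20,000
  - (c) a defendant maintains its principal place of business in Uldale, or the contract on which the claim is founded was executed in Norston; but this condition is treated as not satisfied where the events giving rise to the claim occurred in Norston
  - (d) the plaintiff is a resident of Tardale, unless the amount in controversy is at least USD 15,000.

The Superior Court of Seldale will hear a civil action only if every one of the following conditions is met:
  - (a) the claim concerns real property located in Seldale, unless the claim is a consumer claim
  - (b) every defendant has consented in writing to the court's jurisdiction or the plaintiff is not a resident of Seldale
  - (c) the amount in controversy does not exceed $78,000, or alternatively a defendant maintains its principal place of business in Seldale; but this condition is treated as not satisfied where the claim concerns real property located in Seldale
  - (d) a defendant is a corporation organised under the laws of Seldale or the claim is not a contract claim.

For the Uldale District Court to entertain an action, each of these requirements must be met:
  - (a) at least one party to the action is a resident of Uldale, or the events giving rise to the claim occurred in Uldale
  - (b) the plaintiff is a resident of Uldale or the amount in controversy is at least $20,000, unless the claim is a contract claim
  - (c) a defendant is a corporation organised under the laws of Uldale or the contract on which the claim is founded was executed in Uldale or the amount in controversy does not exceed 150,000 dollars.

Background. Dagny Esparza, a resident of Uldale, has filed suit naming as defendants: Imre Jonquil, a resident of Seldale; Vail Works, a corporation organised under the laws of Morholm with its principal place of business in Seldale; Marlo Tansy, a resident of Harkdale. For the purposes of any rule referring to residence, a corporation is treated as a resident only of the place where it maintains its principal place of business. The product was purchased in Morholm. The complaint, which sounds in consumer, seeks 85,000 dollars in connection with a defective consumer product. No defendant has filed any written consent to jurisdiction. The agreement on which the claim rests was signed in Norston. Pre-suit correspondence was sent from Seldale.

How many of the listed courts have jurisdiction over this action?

The Norston High Bench:
  (a) The plaintiff resides in Uldale, which is not Norston — that alternative is enough. Met.
  (b) The amount in controversy is 85,000 dollars, which meets the $20,000 floor — that alternative is enough. Condition met.
  (c) The contract was executed in Norston, so one alternative holds. And the carve-out is inapplicable — the operative events occurred in Morholm, not Norston. Condition met.
  (d) The plaintiff resides in Uldale, not Tardale. The proviso rescues it, though: the amount in controversy is $85,000, which meets the $15,000 floor. Met.
  → Every requirement is satisfied — jurisdiction.
The Superior Court of Seldale:
  (a) The claim does not concern real property. However, the claim is a consumer claim, so the 'unless' proviso supplies this condition. Satisfied.
  (b) The plaintiff resides in Uldale, which is not Seldale, so this disjunct is met. Met.
  (c) Vail Works has its principal place of business in Seldale, so one alternative holds. The carve-out does not apply: the claim does not concern real property. Met.
  (d) The claim is a consumer claim, not a contract claim — that alternative is enough. Condition met.
  → Jurisdiction lies.
The Uldale District Court:
  (a) Dagny Esparza resides in Uldale, which satisfies one of the alternatives. Condition met.
  (b) The plaintiff resides in Uldale, so one alternative holds. Met.
  (c) The amount in controversy is 85,000 dollars, within the 150,000 dollars ceiling, which satisfies one of the alternatives. Satisfied.
  → All conditions met; jurisdiction exists.
Courts with jurisdiction: the Norston High Bench, the Superior Court of Seldale, the Uldale District Court — 3 in total.

3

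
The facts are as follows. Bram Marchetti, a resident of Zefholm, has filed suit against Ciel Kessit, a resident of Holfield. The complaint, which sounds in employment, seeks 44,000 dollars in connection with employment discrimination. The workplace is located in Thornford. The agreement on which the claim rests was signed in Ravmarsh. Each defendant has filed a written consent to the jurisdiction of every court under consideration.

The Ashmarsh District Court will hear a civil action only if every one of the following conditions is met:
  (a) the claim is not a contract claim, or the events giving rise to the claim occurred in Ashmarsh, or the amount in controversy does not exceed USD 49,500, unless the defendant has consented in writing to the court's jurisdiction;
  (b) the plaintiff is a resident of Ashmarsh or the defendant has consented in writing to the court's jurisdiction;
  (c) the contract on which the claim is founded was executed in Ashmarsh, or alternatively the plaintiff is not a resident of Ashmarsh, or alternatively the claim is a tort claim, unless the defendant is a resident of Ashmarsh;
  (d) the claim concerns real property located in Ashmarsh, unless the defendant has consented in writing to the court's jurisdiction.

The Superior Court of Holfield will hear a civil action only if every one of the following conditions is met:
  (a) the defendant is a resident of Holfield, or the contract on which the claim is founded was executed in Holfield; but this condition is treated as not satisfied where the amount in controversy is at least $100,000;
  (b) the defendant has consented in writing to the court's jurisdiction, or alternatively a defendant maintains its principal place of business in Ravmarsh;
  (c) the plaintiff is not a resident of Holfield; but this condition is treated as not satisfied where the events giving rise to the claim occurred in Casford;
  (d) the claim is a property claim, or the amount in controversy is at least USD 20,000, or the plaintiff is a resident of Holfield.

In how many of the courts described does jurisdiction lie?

The Ashmarsh District Court:
  (a) The claim is an employment claim, not a contract claim — that alternative is enough. Satisfied.
  (b) Every defendant has filed written consent, which satisfies one of the alternatives. Satisfied.
  (c) The plaintiff resides in Zefholm, which is not Ashmarsh, which satisfies one of the alternatives. Met.
  (d) The claim does not concern real property. However, every defendant has filed written consent, so the 'unless' proviso supplies this condition. Met.
  → The court has jurisdiction.
The Superior Court of Holfield:
  (a) The defendant resides in Holfield, so this disjunct is met. And the carve-out is inapplicable — the amount in controversy is $44,000, below the $100,000 floor. Met.
  (b) Every defendant has filed written consent — that alternative is enough. Satisfied.
  (c) The plaintiff resides in Zefholm, which is not Holfield. The exception is not triggered, since the operative events occurred in Thornford, not Casford. Satisfied.
  (d) The amount in controversy is $44,000, which meets the USD 20,000 floor — that alternative is enough. Satisfied.
  → Jurisdiction lies.
Courts with jurisdiction: the Ashmarsh District Court, the Superior Court of Holfield — 2 in total.

2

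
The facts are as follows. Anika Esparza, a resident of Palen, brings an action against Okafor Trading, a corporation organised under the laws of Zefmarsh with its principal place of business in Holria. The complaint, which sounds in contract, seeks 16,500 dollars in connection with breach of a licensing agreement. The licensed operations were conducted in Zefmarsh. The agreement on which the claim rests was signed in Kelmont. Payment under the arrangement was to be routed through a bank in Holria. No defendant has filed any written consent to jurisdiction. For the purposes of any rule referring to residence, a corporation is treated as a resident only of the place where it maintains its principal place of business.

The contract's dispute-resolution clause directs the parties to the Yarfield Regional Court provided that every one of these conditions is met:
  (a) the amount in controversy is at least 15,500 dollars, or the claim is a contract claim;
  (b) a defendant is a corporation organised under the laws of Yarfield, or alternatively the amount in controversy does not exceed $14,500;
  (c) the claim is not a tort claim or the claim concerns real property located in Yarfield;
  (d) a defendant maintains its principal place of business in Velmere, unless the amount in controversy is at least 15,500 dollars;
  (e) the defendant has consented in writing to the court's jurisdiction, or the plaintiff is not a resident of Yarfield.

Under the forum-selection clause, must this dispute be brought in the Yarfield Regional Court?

The Yarfield Regional Court:
  (a) The amount in controversy is 16,500 dollars, which meets the $15,500 floor, so one alternative holds. Satisfied.
  (b) The corporate defendant(s) are organised in Zefmarsh, not Yarfield; the amount in controversy is 16,500 dollars, above the $14,500 ceiling — none of the alternatives is met. Condition not met.
  (c) The claim is a contract claim, not a tort claim, which satisfies one of the alternatives. Condition met.
  (d) The corporate defendant(s) have their principal place of business in Holria, not Velmere. However, the amount in controversy is $16,500, which meets the $15,500 floor, so the 'unless' proviso supplies this condition. Satisfied.
  (e) The plaintiff resides in Palen, which is not Yarfield, which satisfies one of the alternatives. Met.
  → The clause does not apply.

No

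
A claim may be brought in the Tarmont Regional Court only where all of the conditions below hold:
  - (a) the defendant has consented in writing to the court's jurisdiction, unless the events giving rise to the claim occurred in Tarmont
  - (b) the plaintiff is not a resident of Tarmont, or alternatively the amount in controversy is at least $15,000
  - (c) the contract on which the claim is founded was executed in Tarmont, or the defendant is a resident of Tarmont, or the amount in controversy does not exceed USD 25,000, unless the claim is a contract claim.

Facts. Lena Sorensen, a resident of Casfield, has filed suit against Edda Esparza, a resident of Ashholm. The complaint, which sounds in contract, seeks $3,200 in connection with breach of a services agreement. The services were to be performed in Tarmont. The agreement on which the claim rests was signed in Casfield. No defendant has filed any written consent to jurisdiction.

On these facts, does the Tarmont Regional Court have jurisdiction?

The Tarmont Regional Court:
  (a) No such written consent has been filed. However, the operative events occurred in Tarmont, so the 'unless' proviso supplies this condition. Satisfied.
  (b) The plaintiff resides in Casfield, which is not Tarmont, so one alternative holds. Condition met.
  (c) The amount in controversy is USD 3,200, within the 25,000 dollars ceiling, so this disjunct is met. Satisfied.
  → All conditions met; jurisdiction exists.

Yes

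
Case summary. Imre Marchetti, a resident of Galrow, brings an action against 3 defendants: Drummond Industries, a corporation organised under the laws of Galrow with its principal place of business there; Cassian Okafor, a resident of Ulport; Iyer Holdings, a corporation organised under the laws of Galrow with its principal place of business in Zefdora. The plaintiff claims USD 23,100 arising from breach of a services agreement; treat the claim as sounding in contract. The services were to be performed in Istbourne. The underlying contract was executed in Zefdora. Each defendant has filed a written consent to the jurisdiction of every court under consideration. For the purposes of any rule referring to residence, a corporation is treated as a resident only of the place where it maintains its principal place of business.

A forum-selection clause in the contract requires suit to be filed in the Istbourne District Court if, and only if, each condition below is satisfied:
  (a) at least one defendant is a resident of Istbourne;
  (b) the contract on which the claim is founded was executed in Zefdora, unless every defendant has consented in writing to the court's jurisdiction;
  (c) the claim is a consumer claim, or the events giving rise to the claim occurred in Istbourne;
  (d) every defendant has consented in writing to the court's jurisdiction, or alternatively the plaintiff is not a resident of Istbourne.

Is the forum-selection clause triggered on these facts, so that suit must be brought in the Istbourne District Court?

No

The Istbourne District Court:
  (a) No defendant resides in Istbourne (they reside in Galrow, Ulport, Zefdora). Condition not met.
  (b) The contract was executed in Zefdora. Met.
  (c) The operative events occurred in Istbourne, which satisfies one of the alternatives. Met.
  (d) Every defendant has filed written consent, which satisfies one of the alternatives. Condition met.
  → Forum clause is not triggered.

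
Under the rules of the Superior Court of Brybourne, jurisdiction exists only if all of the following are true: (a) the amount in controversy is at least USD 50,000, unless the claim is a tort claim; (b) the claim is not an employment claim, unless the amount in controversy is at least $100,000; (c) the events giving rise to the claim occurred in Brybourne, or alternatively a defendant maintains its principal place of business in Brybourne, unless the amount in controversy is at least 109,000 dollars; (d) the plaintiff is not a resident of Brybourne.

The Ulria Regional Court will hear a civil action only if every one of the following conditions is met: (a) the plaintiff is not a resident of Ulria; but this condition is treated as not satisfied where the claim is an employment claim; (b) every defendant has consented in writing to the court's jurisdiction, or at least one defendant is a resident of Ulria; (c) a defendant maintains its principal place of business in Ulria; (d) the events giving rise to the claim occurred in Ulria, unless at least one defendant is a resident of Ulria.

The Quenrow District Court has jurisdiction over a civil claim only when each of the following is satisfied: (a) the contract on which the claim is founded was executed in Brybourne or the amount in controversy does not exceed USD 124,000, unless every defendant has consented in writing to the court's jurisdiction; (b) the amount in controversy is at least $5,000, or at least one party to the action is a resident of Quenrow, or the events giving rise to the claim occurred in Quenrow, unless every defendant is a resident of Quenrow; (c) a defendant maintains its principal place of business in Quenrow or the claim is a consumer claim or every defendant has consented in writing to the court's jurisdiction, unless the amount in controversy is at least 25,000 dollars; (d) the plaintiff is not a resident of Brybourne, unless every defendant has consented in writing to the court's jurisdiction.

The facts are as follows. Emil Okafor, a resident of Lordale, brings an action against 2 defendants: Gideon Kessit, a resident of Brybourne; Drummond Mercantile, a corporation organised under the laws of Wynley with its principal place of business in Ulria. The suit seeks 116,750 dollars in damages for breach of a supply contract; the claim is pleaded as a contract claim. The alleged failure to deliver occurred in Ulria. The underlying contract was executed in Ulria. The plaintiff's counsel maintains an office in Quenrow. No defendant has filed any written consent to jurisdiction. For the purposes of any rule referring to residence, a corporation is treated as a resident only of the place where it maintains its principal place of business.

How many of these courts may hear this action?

The Superior Court of Brybourne:
  (a) The amount in controversy is USD 116,750, which meets the USD 50,000 floor. Met.
  (b) The claim is a contract claim, not an employment claim. Met.
  (c) The operative events occurred in Ulria, not Brybourne; the corporate defendant(s) have their principal place of business in Ulria, not Brybourne — no alternative holds. But the amount in controversy is 116,750 dollars, which meets the $109,000 floor, and the 'unless' clause therefore excuses the requirement. Met.
  (d) The plaintiff resides in Lordale, which is not Brybourne. Met.
  → Jurisdiction lies.
The Ulria Regional Court:
  (a) The plaintiff resides in Lordale, which is not Ulria. And the carve-out is inapplicable — the claim is a contract claim, not an employment claim. Met.
  (b) Drummond Mercantile resides in Ulria, so this disjunct is met. Satisfied.
  (c) Drummond Mercantile has its principal place of business in Ulria. Condition met.
  (d) The operative events occurred in Ulria. Condition met.
  → All conditions met; jurisdiction exists.
The Quenrow District Court:
  (a) The amount in controversy is USD 116,750, within the USD 124,000 ceiling, which satisfies one of the alternatives. Condition met.
  (b) The amount in controversy is 116,750 dollars, which meets the $5,000 floor, which satisfies one of the alternatives. Satisfied.
  (c) The corporate defendant(s) have their principal place of business in Ulria, not Quenrow; the claim is a contract claim, not a consumer claim; no such written consent has been filed — none of the alternatives is met. But the amount in controversy is USD 116,750, which meets the 25,000 dollars floor, and the 'unless' clause therefore excuses the requirement. Satisfied.
  (d) The plaintiff resides in Lordale, which is not Brybourne. Satisfied.
  → Every requirement is satisfied — jurisdiction.
Courts with jurisdiction: the Superior Court of Brybourne, the Ulria Regional Court, the Quenrow District Court — 3 in total.

3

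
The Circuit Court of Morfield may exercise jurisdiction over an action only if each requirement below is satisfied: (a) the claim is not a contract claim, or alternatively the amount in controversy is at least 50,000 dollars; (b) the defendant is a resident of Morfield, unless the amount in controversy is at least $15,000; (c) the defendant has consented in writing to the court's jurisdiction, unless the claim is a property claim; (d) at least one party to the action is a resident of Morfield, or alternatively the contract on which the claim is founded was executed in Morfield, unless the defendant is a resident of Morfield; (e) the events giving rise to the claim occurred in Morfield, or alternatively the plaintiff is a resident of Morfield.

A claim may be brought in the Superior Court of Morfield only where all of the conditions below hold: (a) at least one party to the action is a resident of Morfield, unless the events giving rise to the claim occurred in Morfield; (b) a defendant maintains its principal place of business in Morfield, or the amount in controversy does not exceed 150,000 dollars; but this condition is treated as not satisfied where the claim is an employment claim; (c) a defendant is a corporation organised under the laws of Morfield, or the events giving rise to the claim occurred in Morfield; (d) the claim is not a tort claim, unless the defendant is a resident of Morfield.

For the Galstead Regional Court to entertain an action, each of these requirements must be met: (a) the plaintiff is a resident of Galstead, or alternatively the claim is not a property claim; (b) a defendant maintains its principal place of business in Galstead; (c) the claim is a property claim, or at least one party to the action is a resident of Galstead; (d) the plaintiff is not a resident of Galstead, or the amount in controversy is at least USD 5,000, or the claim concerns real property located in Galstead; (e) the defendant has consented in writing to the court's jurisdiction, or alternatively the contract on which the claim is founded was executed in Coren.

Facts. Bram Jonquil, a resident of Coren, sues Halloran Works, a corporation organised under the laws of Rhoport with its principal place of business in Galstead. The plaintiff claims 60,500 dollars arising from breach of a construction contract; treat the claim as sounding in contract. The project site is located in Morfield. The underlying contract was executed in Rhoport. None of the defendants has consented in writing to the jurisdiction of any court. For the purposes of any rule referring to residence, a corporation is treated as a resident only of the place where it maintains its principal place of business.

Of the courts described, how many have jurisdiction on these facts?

The Circuit Court of Morfield:
  (a) The amount in controversy is $60,500, which meets the USD 50,000 floor — that alternative is enough. Condition met.
  (b) The defendant resides in Galstead, not Morfield. But the amount in controversy is 60,500 dollars, which meets the USD 15,000 floor, and the 'unless' clause therefore excuses the requirement. Met.
  (c) No such written consent has been filed. And the claim is a contract claim, not a property claim, so the proviso does not save it. Not met.
  (d) No party resides in Morfield; the contract was executed in Rhoport, not Morfield — every alternative fails. And the defendant resides in Galstead, not Morfield, so the proviso does not save it. Not satisfied.
  (e) The operative events occurred in Morfield, so this disjunct is met. Met.
  → Not every requirement is met — no jurisdiction.
The Superior Court of Morfield:
  (a) No party resides in Morfield. However, the operative events occurred in Morfield, so the 'unless' proviso supplies this condition. Satisfied.
  (b) The amount in controversy is USD 60,500, within the USD 150,000 ceiling, so this disjunct is met. And the carve-out is inapplicable — the claim is a contract claim, not an employment claim. Condition met.
  (c) The operative events occurred in Morfield, so this disjunct is met. Met.
  (d) The claim is a contract claim, not a tort claim. Met.
  → The court has jurisdiction.
The Galstead Regional Court:
  (a) The claim is a contract claim, not a property claim, which satisfies one of the alternatives. Satisfied.
  (b) Halloran Works has its principal place of business in Galstead. Satisfied.
  (c) Halloran Works resides in Galstead, which satisfies one of the alternatives. Met.
  (d) The plaintiff resides in Coren, which is not Galstead, so one alternative holds. Condition met.
  (e) No such written consent has been filed; the contract was executed in Rhoport, not Coren — no alternative holds. Not met.
  → Not every requirement is met — no jurisdiction.
Courts with jurisdiction: the Superior Court of Morfield — 1 in total.

1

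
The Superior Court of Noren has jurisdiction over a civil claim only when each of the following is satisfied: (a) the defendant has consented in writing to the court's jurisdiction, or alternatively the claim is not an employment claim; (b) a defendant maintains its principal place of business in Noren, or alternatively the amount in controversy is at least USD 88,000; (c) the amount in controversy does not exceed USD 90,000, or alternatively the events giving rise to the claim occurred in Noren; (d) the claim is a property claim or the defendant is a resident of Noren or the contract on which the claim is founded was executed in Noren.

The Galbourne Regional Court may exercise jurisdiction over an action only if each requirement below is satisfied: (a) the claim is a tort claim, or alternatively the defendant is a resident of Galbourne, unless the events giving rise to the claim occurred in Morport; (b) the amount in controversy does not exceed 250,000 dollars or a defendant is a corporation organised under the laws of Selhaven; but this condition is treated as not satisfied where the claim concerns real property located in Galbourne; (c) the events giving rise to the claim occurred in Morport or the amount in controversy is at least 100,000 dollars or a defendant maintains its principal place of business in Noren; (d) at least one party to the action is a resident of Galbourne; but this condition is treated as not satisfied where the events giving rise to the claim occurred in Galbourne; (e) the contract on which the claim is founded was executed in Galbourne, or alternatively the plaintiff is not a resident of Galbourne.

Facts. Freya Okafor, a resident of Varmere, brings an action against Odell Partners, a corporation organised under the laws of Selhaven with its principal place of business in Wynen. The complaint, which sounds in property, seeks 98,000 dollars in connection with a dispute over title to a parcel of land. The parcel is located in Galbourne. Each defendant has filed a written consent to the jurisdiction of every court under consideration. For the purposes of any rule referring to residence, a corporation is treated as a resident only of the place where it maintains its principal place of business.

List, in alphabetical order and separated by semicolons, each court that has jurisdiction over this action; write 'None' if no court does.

The Superior Court of Noren:
  (a) Every defendant has filed written consent, so this disjunct is met. Satisfied.
  (b) The amount in controversy is $98,000, which meets the $88,000 floor, so one alternative holds. Satisfied.
  (c) The amount in controversy is $98,000, above the USD 90,000 ceiling; the operative events occurred in Galbourne, not Noren — none of the alternatives is met. Condition not met.
  (d) The claim is a property claim, so this disjunct is met. Condition met.
  → Not every requirement is met — no jurisdiction.
The Galbourne Regional Court:
  (a) The claim is a property claim, not a tort claim; the defendant resides in Wynen, not Galbourne — every alternative fails. And the operative events occurred in Galbourne, not Morport, so the proviso does not save it. Condition not met.
  (b) The amount in controversy is $98,000, within the $250,000 ceiling, so this disjunct is met. But the carve-out bites: the property lies in Galbourne. Condition not met.
  (c) The operative events occurred in Galbourne, not Morport; the amount in controversy is USD 98,000, below the USD 100,000 floor; the corporate defendant(s) have their principal place of business in Wynen, not Noren — every alternative fails. Fails.
  (d) No party resides in Galbourne. Condition not met.
  (e) The plaintiff resides in Varmere, which is not Galbourne, which satisfies one of the alternatives. Satisfied.
  → The court lacks jurisdiction.

None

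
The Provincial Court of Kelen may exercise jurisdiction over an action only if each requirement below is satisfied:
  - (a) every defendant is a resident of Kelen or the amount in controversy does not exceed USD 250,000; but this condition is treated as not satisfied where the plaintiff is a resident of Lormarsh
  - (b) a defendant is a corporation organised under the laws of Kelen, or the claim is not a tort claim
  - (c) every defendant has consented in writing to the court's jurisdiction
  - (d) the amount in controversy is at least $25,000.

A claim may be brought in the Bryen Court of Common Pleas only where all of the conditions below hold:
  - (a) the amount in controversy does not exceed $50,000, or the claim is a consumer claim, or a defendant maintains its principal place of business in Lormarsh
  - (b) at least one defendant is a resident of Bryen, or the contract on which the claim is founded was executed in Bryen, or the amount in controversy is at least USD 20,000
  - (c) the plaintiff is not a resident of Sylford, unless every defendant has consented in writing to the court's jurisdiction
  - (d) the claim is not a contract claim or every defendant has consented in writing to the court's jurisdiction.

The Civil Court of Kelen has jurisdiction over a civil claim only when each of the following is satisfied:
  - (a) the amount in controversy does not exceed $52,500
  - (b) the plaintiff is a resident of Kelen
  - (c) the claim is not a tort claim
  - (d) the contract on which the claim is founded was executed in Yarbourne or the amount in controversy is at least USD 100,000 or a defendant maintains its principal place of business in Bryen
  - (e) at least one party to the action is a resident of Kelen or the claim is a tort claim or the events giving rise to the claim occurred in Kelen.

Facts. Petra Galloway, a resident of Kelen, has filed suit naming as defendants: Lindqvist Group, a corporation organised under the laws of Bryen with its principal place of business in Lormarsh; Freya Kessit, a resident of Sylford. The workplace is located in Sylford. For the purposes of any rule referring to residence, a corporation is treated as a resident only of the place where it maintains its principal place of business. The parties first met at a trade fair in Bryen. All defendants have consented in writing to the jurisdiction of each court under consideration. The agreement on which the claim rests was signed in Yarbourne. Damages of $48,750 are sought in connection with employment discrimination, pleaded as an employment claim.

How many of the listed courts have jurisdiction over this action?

3

The Provincial Court of Kelen:
  (a) The amount in controversy is 48,750 dollars, within the USD 250,000 ceiling — that alternative is enough. The carve-out does not apply: the plaintiff resides in Kelen, not Lormarsh. Satisfied.
  (b) The claim is an employment claim, not a tort claim, which satisfies one of the alternatives. Satisfied.
  (c) Every defendant has filed written consent. Condition met.
  (d) The amount in controversy is USD 48,750, which meets the USD 25,000 floor. Met.
  → Jurisdiction lies.
The Bryen Court of Common Pleas:
  (a) The amount in controversy is 48,750 dollars, within the 50,000 dollars ceiling, which satisfies one of the alternatives. Satisfied.
  (b) The amount in controversy is USD 48,750, which meets the 20,000 dollars floor — that alternative is enough. Satisfied.
  (c) The plaintiff resides in Kelen, which is not Sylford. Met.
  (d) The claim is an employment claim, not a contract claim, so this disjunct is met. Satisfied.
  → The court has jurisdiction.
The Civil Court of Kelen:
  (a) The amount in controversy is USD 48,750, within the USD 52,500 ceiling. Satisfied.
  (b) The plaintiff resides in Kelen. Condition met.
  (c) The claim is an employment claim, not a tort claim. Condition met.
  (d) The contract was executed in Yarbourne, so one alternative holds. Condition met.
  (e) Petra Galloway resides in Kelen, so this disjunct is met. Satisfied.
  → All conditions met; jurisdiction exists.
Courts with jurisdiction: the Provincial Court of Kelen, the Bryen Court of Common Pleas, the Civil Court of Kelen — 3 in total.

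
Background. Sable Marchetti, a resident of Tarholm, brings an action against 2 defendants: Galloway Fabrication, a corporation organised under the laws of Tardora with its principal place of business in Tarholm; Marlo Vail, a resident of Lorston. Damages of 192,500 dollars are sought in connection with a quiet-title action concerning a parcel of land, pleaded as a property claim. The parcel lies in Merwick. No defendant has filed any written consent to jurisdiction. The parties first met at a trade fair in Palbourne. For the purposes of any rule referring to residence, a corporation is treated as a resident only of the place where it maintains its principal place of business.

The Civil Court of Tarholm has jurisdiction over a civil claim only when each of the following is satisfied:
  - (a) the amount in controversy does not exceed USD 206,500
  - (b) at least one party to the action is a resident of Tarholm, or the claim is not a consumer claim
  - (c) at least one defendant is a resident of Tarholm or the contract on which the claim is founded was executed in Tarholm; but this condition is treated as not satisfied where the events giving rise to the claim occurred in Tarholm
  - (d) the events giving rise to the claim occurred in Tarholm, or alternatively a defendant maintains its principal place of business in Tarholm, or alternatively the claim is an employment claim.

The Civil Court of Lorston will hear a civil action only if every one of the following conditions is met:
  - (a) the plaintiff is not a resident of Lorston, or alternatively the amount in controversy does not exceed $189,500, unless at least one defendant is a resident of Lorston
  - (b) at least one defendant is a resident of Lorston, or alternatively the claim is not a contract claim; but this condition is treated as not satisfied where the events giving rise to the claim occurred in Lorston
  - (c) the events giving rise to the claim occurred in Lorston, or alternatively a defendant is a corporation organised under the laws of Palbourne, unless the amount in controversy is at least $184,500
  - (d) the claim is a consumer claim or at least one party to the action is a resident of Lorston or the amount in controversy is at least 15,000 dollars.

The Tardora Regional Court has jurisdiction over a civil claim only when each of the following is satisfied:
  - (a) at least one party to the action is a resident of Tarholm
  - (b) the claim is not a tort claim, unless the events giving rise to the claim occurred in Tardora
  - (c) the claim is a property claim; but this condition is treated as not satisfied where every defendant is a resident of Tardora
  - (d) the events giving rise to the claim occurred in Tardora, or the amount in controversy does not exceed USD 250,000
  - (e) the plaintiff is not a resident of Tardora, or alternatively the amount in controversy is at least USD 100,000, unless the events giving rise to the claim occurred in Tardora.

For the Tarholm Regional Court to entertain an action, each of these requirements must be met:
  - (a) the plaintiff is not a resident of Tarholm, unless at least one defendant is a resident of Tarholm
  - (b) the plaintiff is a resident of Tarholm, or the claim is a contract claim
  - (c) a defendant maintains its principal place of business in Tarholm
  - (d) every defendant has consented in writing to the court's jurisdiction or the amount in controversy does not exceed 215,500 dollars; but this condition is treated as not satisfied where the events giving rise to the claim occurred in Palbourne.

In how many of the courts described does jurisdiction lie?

The Civil Court of Tarholm:
  (a) The amount in controversy is 192,500 dollars, within the USD 206,500 ceiling. Satisfied.
  (b) Sable Marchetti resides in Tarholm, so this disjunct is met. Met.
  (c) Galloway Fabrication resides in Tarholm, so this disjunct is met. The carve-out does not apply: the operative events occurred in Merwick, not Tarholm. Condition met.
  (d) Galloway Fabrication has its principal place of business in Tarholm, so one alternative holds. Condition met.
  → The court has jurisdiction.
The Civil Court of Lorston:
  (a) The plaintiff resides in Tarholm, which is not Lorston, which satisfies one of the alternatives. Satisfied.
  (b) Marlo Vail resides in Lorston, so this disjunct is met. The carve-out does not apply: the operative events occurred in Merwick, not Lorston. Condition met.
  (c) The operative events occurred in Merwick, not Lorston; the corporate defendant(s) are organised in Tardora, not Palbourne — every alternative fails. However, the amount in controversy is USD 192,500, which meets the USD 184,500 floor, so the 'unless' proviso supplies this condition. Condition met.
  (d) Marlo Vail resides in Lorston, which satisfies one of the alternatives. Satisfied.
  → The court has jurisdiction.
The Tardora Regional Court:
  (a) Sable Marchetti resides in Tarholm. Satisfied.
  (b) The claim is a property claim, not a tort claim. Condition met.
  (c) The claim is a property claim. The carve-out does not apply: the defendants reside as follows — Galloway Fabrication in Tarholm, Marlo Vail in Lorston — not all in Tardora. Met.
  (d) The amount in controversy is USD 192,500, within the 250,000 dollars ceiling, so this disjunct is met. Met.
  (e) The plaintiff resides in Tarholm, which is not Tardora, so this disjunct is met. Met.
  → Every requirement is satisfied — jurisdiction.
The Tarholm Regional Court:
  (a) The plaintiff resides in Tarholm. But Galloway Fabrication resides in Tarholm, and the 'unless' clause therefore excuses the requirement. Satisfied.
  (b) The plaintiff resides in Tarholm — that alternative is enough. Met.
  (c) Galloway Fabrication has its principal place of business in Tarholm. Condition met.
  (d) The amount in controversy is $192,500, within the $215,500 ceiling — that alternative is enough. The exception is not triggered, since the operative events occurred in Merwick, not Palbourne. Satisfied.
  → Every requirement is satisfied — jurisdiction.
Courts with jurisdiction: the Civil Court of Tarholm, the Civil Court of Lorston, the Tardora Regional Court, the Tarholm Regional Court — 4 in total.

4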